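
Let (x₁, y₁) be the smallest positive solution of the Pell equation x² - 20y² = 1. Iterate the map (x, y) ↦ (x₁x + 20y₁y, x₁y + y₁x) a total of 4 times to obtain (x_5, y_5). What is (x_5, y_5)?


Step 1: Find the fundamental solution (x₁, y₁) of x² - 20y² = 1.
  Expand √20 as a continued fraction. a₀ = ⌊√20⌋ = 4; iterate m_{k+1} = d_k·a_k − m_k, d_{k+1} = (20 − m_{k+1}²)/d_k, a_{k+1} = ⌊(a₀ + m_{k+1})/d_{k+1}⌋ (starting m₀ = 0, d₀ = 1), with convergents p_k = a_k·p_{k-1} + p_{k-2}, q_k = a_k·q_{k-1} + q_{k-2} (p₋₁ = 1, q₋₁ = 0):
  k = 0: a₀ = 4; p₀/q₀ = 4/1; p₀² − 20·q₀² = 16 − 20 = -4.
  k = 1: m = 4, d = 4, a = ⌊(4 + 4)/4⌋ = 2; p/q = (2·4 + 1)/(2·1 + 0) = 9/2; p² − 20·q² = 81 − 80 = 1.
  The first convergent with p² − 20·q² = 1 gives the fundamental solution (x₁, y₁) = (9, 2).
Step 2: Apply the recurrence (x_{n+1}, y_{n+1}) = (x₁x_n + 20y₁y_n, x₁y_n + y₁x_n) repeatedly.
  From (x_1, y_1) = (9, 2): x_2 = 9·9 + 20·2·2 = 161; y_2 = 9·2 + 2·9 = 36.
  From (x_2, y_2) = (161, 36): x_3 = 9·161 + 20·2·36 = 2889; y_3 = 9·36 + 2·161 = 646.
  From (x_3, y_3) = (2889, 646): x_4 = 9·2889 + 20·2·646 = 51841; y_4 = 9·646 + 2·2889 = 11592.
  From (x_4, y_4) = (51841, 11592): x_5 = 9·51841 + 20·2·11592 = 930249; y_5 = 9·11592 + 2·51841 = 208010.
Step 3: Verify x_5² - 20·y_5² = 865363202001 - 865363202000 = 1 (should be 1). ✓

(x_1, y_1) = (9, 2); (x_5, y_5) = (930249, 208010).


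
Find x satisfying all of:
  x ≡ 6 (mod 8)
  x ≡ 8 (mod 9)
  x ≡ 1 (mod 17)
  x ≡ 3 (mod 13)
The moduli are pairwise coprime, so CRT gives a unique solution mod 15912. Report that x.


Product of moduli M = 8 · 9 · 17 · 13 = 15912.
Merge one congruence at a time:
  Start: x ≡ 6 (mod 8).
  Combine with x ≡ 8 (mod 9); new modulus lcm = 72.
    Write x = 6 + 8·t and substitute into x ≡ 8 (mod 9): 8·t ≡ 8 − 6 = 2 (mod 9).
    The inverse of 8 mod 9 is 8 (since 8·8 = 64 = 7·9 + 1), so t ≡ 8·2 = 16 ≡ 7 (mod 9).
    Then x = 6 + 8·7 = 62, valid modulo lcm(8, 9) = 72: x ≡ 62 (mod 72).
  Combine with x ≡ 1 (mod 17); new modulus lcm = 1224.
    Write x = 62 + 72·t and substitute into x ≡ 1 (mod 17): 72·t ≡ 1 − 62 = -61 (mod 17).
    Reduce coefficients mod 17: 4·t ≡ 7 (mod 17).
    The inverse of 4 mod 17 is 13 (since 4·13 = 52 = 3·17 + 1), so t ≡ 13·7 = 91 ≡ 6 (mod 17).
    Then x = 62 + 72·6 = 494, valid modulo lcm(72, 17) = 1224: x ≡ 494 (mod 1224).
  Combine with x ≡ 3 (mod 13); new modulus lcm = 15912.
    Write x = 494 + 1224·t and substitute into x ≡ 3 (mod 13): 1224·t ≡ 3 − 494 = -491 (mod 13).
    Reduce coefficients mod 13: 2·t ≡ 3 (mod 13).
    The inverse of 2 mod 13 is 7 (since 2·7 = 14 = 1·13 + 1), so t ≡ 7·3 = 21 ≡ 8 (mod 13).
    Then x = 494 + 1224·8 = 10286, valid modulo lcm(1224, 13) = 15912: x ≡ 10286 (mod 15912).
Verify against each original: 10286 mod 8 = 6, 10286 mod 9 = 8, 10286 mod 17 = 1, 10286 mod 13 = 3.

x ≡ 10286 (mod 15912).


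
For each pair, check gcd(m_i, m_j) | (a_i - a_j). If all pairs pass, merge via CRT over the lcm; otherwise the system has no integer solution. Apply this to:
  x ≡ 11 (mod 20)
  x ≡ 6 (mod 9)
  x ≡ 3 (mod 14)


Moduli 20, 9, 14 are not pairwise coprime, so CRT works modulo lcm(m_i) when all pairwise compatibility conditions hold.
Pairwise compatibility: gcd(m_i, m_j) must divide a_i - a_j for every pair.
Merge one congruence at a time:
  Start: x ≡ 11 (mod 20).
  Combine with x ≡ 6 (mod 9): gcd(20, 9) = 1; 6 - 11 = -5, which IS divisible by 1, so compatible.
    Write x = 11 + 20·t and substitute into x ≡ 6 (mod 9): 20·t ≡ 6 − 11 = -5 (mod 9).
    Reduce coefficients mod 9: 2·t ≡ 4 (mod 9).
    The inverse of 2 mod 9 is 5 (since 2·5 = 10 = 1·9 + 1), so t ≡ 5·4 = 20 ≡ 2 (mod 9).
    Then x = 11 + 20·2 = 51, valid modulo lcm(20, 9) = 180: x ≡ 51 (mod 180).
  Combine with x ≡ 3 (mod 14): gcd(180, 14) = 2; 3 - 51 = -48, which IS divisible by 2, so compatible.
    Write x = 51 + 180·t and substitute into x ≡ 3 (mod 14): 180·t ≡ 3 − 51 = -48 (mod 14).
    Divide the congruence (and modulus) by g = 2: 90·t ≡ -24 (mod 7).
    Reduce coefficients mod 7: 6·t ≡ 4 (mod 7).
    The inverse of 6 mod 7 is 6 (since 6·6 = 36 = 5·7 + 1), so t ≡ 6·4 = 24 ≡ 3 (mod 7).
    Then x = 51 + 180·3 = 591, valid modulo lcm(180, 14) = 1260: x ≡ 591 (mod 1260).
Verify: 591 mod 20 = 11, 591 mod 9 = 6, 591 mod 14 = 3.

x ≡ 591 (mod 1260).


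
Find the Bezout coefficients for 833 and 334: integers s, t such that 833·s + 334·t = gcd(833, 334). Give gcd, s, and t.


Euclidean algorithm on (833, 334) — divide until remainder is 0:
  833 = 2 · 334 + 165
  334 = 2 · 165 + 4
  165 = 41 · 4 + 1
  4 = 4 · 1 + 0
gcd(833, 334) = 1.
Track Bezout coefficients alongside the remainders: start with r₀ = 833 = a·1 + b·0 (s = 1, t = 0) and r₁ = 334 = a·0 + b·1 (s = 0, t = 1); each new remainder r_{k+1} = r_{k-1} − q_k·r_k inherits s_{k+1} = s_{k-1} − q_k·s_k, t_{k+1} = t_{k-1} − q_k·t_k, so r_k = a·s_k + b·t_k at every step:
  q = 2: r = 165, s = 1 − 2·0 = 1, t = 0 − 2·1 = -2  (check: 833·1 + 334·(-2) = 165)
  q = 2: r = 4, s = 0 − 2·1 = -2, t = 1 − 2·(-2) = 5  (check: 833·(-2) + 334·5 = 4)
  q = 41: r = 1, s = 1 − 41·(-2) = 83, t = -2 − 41·5 = -207  (check: 833·83 + 334·(-207) = 1)
The row with r = 1 (the gcd) gives the Bezout coefficients s = 83, t = -207.
Result: 833 · (83) + 334 · (-207) = 1.

gcd(833, 334) = 1; s = 83, t = -207 (check: 833·83 + 334·(-207) = 1).


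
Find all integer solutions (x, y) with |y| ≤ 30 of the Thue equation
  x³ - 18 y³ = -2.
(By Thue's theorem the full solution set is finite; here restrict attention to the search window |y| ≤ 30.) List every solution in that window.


The equation is x³ - 18y³ = -2. For fixed y, x³ = 18·y³ − 2, so a solution requires the RHS to be a perfect cube.
Strategy: iterate y from -30 to 30, compute RHS = 18·y³ − 2, and check whether it is a (positive or negative) perfect cube.
Check small values of y:
  y = 0: RHS = -2 is not a perfect cube.
  y = 1: RHS = 16 is not a perfect cube.
  y = -1: RHS = -20 is not a perfect cube.
  y = 2: RHS = 142 is not a perfect cube.
  y = -2: RHS = -146 is not a perfect cube.
  y = 3: RHS = 484 is not a perfect cube.
  y = -3: RHS = -488 is not a perfect cube.
Continuing the search up to |y| = 30 finds no solutions either.
No (x, y) in the scanned range satisfies the equation.

No integer solutions with |y| ≤ 30.


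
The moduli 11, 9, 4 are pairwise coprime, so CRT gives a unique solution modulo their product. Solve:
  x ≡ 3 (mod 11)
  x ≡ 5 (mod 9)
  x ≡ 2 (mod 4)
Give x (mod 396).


Moduli 11, 9, 4 are pairwise coprime; by CRT there is a unique solution modulo M = 11 · 9 · 4 = 396.
Solve pairwise, accumulating the modulus:
  Start with x ≡ 3 (mod 11).
  Combine with x ≡ 5 (mod 9): since gcd(11, 9) = 1, we get a unique residue mod 99.
    Write x = 3 + 11·t and substitute into x ≡ 5 (mod 9): 11·t ≡ 5 − 3 = 2 (mod 9).
    Reduce coefficients mod 9: 2·t ≡ 2 (mod 9).
    The inverse of 2 mod 9 is 5 (since 2·5 = 10 = 1·9 + 1), so t ≡ 5·2 = 10 ≡ 1 (mod 9).
    Then x = 3 + 11·1 = 14, valid modulo lcm(11, 9) = 99: x ≡ 14 (mod 99).
  Combine with x ≡ 2 (mod 4): since gcd(99, 4) = 1, we get a unique residue mod 396.
    Write x = 14 + 99·t and substitute into x ≡ 2 (mod 4): 99·t ≡ 2 − 14 = -12 (mod 4).
    Reduce coefficients mod 4: 3·t ≡ 0 (mod 4).
    The inverse of 3 mod 4 is 3 (since 3·3 = 9 = 2·4 + 1), so t ≡ 3·0 = 0 ≡ 0 (mod 4).
    Then x = 14 + 99·0 = 14, valid modulo lcm(99, 4) = 396: x ≡ 14 (mod 396).
Verify: 14 mod 11 = 3 ✓, 14 mod 9 = 5 ✓, 14 mod 4 = 2 ✓.

x ≡ 14 (mod 396).


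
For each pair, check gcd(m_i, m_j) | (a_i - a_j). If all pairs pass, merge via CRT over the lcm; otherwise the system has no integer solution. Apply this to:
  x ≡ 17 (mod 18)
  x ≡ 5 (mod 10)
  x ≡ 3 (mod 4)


Moduli 18, 10, 4 are not pairwise coprime, so CRT works modulo lcm(m_i) when all pairwise compatibility conditions hold.
Pairwise compatibility: gcd(m_i, m_j) must divide a_i - a_j for every pair.
Merge one congruence at a time:
  Start: x ≡ 17 (mod 18).
  Combine with x ≡ 5 (mod 10): gcd(18, 10) = 2; 5 - 17 = -12, which IS divisible by 2, so compatible.
    Write x = 17 + 18·t and substitute into x ≡ 5 (mod 10): 18·t ≡ 5 − 17 = -12 (mod 10).
    Divide the congruence (and modulus) by g = 2: 9·t ≡ -6 (mod 5).
    Reduce coefficients mod 5: 4·t ≡ 4 (mod 5).
    The inverse of 4 mod 5 is 4 (since 4·4 = 16 = 3·5 + 1), so t ≡ 4·4 = 16 ≡ 1 (mod 5).
    Then x = 17 + 18·1 = 35, valid modulo lcm(18, 10) = 90: x ≡ 35 (mod 90).
  Combine with x ≡ 3 (mod 4): gcd(90, 4) = 2; 3 - 35 = -32, which IS divisible by 2, so compatible.
    Write x = 35 + 90·t and substitute into x ≡ 3 (mod 4): 90·t ≡ 3 − 35 = -32 (mod 4).
    Divide the congruence (and modulus) by g = 2: 45·t ≡ -16 (mod 2).
    Reduce coefficients mod 2: 1·t ≡ 0 (mod 2).
    So t ≡ 0 (mod 2).
    Then x = 35 + 90·0 = 35, valid modulo lcm(90, 4) = 180: x ≡ 35 (mod 180).
Verify: 35 mod 18 = 17, 35 mod 10 = 5, 35 mod 4 = 3.

x ≡ 35 (mod 180).


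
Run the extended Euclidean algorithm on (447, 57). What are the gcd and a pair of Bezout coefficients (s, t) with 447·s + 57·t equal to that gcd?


Euclidean algorithm on (447, 57) — divide until remainder is 0:
  447 = 7 · 57 + 48
  57 = 1 · 48 + 9
  48 = 5 · 9 + 3
  9 = 3 · 3 + 0
gcd(447, 57) = 3.
Track Bezout coefficients alongside the remainders: start with r₀ = 447 = a·1 + b·0 (s = 1, t = 0) and r₁ = 57 = a·0 + b·1 (s = 0, t = 1); each new remainder r_{k+1} = r_{k-1} − q_k·r_k inherits s_{k+1} = s_{k-1} − q_k·s_k, t_{k+1} = t_{k-1} − q_k·t_k, so r_k = a·s_k + b·t_k at every step:
  q = 7: r = 48, s = 1 − 7·0 = 1, t = 0 − 7·1 = -7  (check: 447·1 + 57·(-7) = 48)
  q = 1: r = 9, s = 0 − 1·1 = -1, t = 1 − 1·(-7) = 8  (check: 447·(-1) + 57·8 = 9)
  q = 5: r = 3, s = 1 − 5·(-1) = 6, t = -7 − 5·8 = -47  (check: 447·6 + 57·(-47) = 3)
The row with r = 3 (the gcd) gives the Bezout coefficients s = 6, t = -47.
Result: 447 · (6) + 57 · (-47) = 3.

gcd(447, 57) = 3; s = 6, t = -47 (check: 447·6 + 57·(-47) = 3).


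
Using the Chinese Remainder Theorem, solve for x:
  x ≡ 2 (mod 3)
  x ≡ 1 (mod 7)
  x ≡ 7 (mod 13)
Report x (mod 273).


Moduli 3, 7, 13 are pairwise coprime; by CRT there is a unique solution modulo M = 3 · 7 · 13 = 273.
Solve pairwise, accumulating the modulus:
  Start with x ≡ 2 (mod 3).
  Combine with x ≡ 1 (mod 7): since gcd(3, 7) = 1, we get a unique residue mod 21.
    Write x = 2 + 3·t and substitute into x ≡ 1 (mod 7): 3·t ≡ 1 − 2 = -1 (mod 7).
    Reduce coefficients mod 7: 3·t ≡ 6 (mod 7).
    The inverse of 3 mod 7 is 5 (since 3·5 = 15 = 2·7 + 1), so t ≡ 5·6 = 30 ≡ 2 (mod 7).
    Then x = 2 + 3·2 = 8, valid modulo lcm(3, 7) = 21: x ≡ 8 (mod 21).
  Combine with x ≡ 7 (mod 13): since gcd(21, 13) = 1, we get a unique residue mod 273.
    Write x = 8 + 21·t and substitute into x ≡ 7 (mod 13): 21·t ≡ 7 − 8 = -1 (mod 13).
    Reduce coefficients mod 13: 8·t ≡ 12 (mod 13).
    The inverse of 8 mod 13 is 5 (since 8·5 = 40 = 3·13 + 1), so t ≡ 5·12 = 60 ≡ 8 (mod 13).
    Then x = 8 + 21·8 = 176, valid modulo lcm(21, 13) = 273: x ≡ 176 (mod 273).
Verify: 176 mod 3 = 2 ✓, 176 mod 7 = 1 ✓, 176 mod 13 = 7 ✓.

x ≡ 176 (mod 273).


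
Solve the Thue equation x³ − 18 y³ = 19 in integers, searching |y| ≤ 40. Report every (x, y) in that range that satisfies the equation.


The equation is x³ - 18y³ = 19. For fixed y, x³ = 18·y³ + 19, so a solution requires the RHS to be a perfect cube.
Strategy: iterate y from -40 to 40, compute RHS = 18·y³ + 19, and check whether it is a (positive or negative) perfect cube.
Check small values of y:
  y = 0: RHS = 19 is not a perfect cube.
  y = 1: RHS = 37 is not a perfect cube.
  y = -1: RHS = 1 = (1)³ ⇒ x = 1 works.
  y = 2: RHS = 163 is not a perfect cube.
  y = -2: RHS = -125 = (-5)³ ⇒ x = -5 works.
  y = 3: RHS = 505 is not a perfect cube.
  y = -3: RHS = -467 is not a perfect cube.
Continuing the search up to |y| = 40 finds no further solutions beyond those listed.
Collected solutions: (1, -1), (-5, -2).

Solutions (with |y| ≤ 40): (1, -1), (-5, -2).


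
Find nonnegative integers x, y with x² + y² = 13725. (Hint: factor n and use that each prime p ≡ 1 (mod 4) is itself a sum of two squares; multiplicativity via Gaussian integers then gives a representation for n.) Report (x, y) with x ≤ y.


Step 1: Factor n = 13725 = 3^2 · 5^2 · 61.
Step 2: Check the mod-4 condition on each prime factor: 3 ≡ 3 (mod 4), exponent 2 (must be even); 5 ≡ 1 (mod 4), exponent 2; 61 ≡ 1 (mod 4), exponent 1.
All primes ≡ 3 (mod 4) appear to even exponent (or don't appear), so by the two-squares theorem n IS expressible as a sum of two squares.
Step 3: Build a representation. Group n = k² · m with k = 3 and m = 5 · 5 · 61 = 1525 (a product of primes ≡ 1 (mod 4)); a representation of m scales to one of n via (k·x)² + (k·y)² = k²(x² + y²). Each prime p ≡ 1 (mod 4) is itself a sum of two squares; find a² by testing p − a² for a perfect square:
  5: 5 − 1² = 4 = 2² ⇒ 5 = 1² + 2².
  61: 61 − 1² = 60, 61 − 2² = 57, 61 − 3² = 52, 61 − 4² = 45, 61 − 5² = 36 = 6² ⇒ 61 = 5² + 6².
  Combine using the Brahmagupta–Fibonacci identity (a² + b²)(c² + d²) = (ac − bd)² + (ad + bc)² = (ac + bd)² + (ad − bc)²:
  5 · 5 = 25: from (1² + 2²)(1² + 2²), take (1·1 − 2·2, 1·2 + 2·1) = (1 − 4, 2 + 2) = (-3, 4); dropping signs (only squares matter) gives (3, 4); check 3² + 4² = 9 + 16 = 25 ✓.
  25 · 61 = 1525: from (3² + 4²)(5² + 6²), take (3·5 − 4·6, 3·6 + 4·5) = (15 − 24, 18 + 20) = (-9, 38); dropping signs (only squares matter) gives (9, 38); check 9² + 38² = 81 + 1444 = 1525 ✓.
  Scale by k = 3: (3·9, 3·38) = (27, 114).
Step 4: Order so x ≤ y and verify: 27² + 114² = 729 + 12996 = 13725 = n. ✓

n = 13725 = 27² + 114² (one valid representation with x ≤ y).


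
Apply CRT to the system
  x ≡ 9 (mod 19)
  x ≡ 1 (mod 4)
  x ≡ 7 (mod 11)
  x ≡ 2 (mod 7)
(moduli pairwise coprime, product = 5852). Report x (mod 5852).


Product of moduli M = 19 · 4 · 11 · 7 = 5852.
Merge one congruence at a time:
  Start: x ≡ 9 (mod 19).
  Combine with x ≡ 1 (mod 4); new modulus lcm = 76.
    Write x = 9 + 19·t and substitute into x ≡ 1 (mod 4): 19·t ≡ 1 − 9 = -8 (mod 4).
    Reduce coefficients mod 4: 3·t ≡ 0 (mod 4).
    The inverse of 3 mod 4 is 3 (since 3·3 = 9 = 2·4 + 1), so t ≡ 3·0 = 0 ≡ 0 (mod 4).
    Then x = 9 + 19·0 = 9, valid modulo lcm(19, 4) = 76: x ≡ 9 (mod 76).
  Combine with x ≡ 7 (mod 11); new modulus lcm = 836.
    Write x = 9 + 76·t and substitute into x ≡ 7 (mod 11): 76·t ≡ 7 − 9 = -2 (mod 11).
    Reduce coefficients mod 11: 10·t ≡ 9 (mod 11).
    The inverse of 10 mod 11 is 10 (since 10·10 = 100 = 9·11 + 1), so t ≡ 10·9 = 90 ≡ 2 (mod 11).
    Then x = 9 + 76·2 = 161, valid modulo lcm(76, 11) = 836: x ≡ 161 (mod 836).
  Combine with x ≡ 2 (mod 7); new modulus lcm = 5852.
    Write x = 161 + 836·t and substitute into x ≡ 2 (mod 7): 836·t ≡ 2 − 161 = -159 (mod 7).
    Reduce coefficients mod 7: 3·t ≡ 2 (mod 7).
    The inverse of 3 mod 7 is 5 (since 3·5 = 15 = 2·7 + 1), so t ≡ 5·2 = 10 ≡ 3 (mod 7).
    Then x = 161 + 836·3 = 2669, valid modulo lcm(836, 7) = 5852: x ≡ 2669 (mod 5852).
Verify against each original: 2669 mod 19 = 9, 2669 mod 4 = 1, 2669 mod 11 = 7, 2669 mod 7 = 2.

x ≡ 2669 (mod 5852).


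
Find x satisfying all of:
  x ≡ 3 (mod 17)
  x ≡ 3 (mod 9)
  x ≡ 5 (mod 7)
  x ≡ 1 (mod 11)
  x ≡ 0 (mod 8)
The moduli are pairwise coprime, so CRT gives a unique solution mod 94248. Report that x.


Product of moduli M = 17 · 9 · 7 · 11 · 8 = 94248.
Merge one congruence at a time:
  Start: x ≡ 3 (mod 17).
  Combine with x ≡ 3 (mod 9); new modulus lcm = 153.
    Write x = 3 + 17·t and substitute into x ≡ 3 (mod 9): 17·t ≡ 3 − 3 = 0 (mod 9).
    Reduce coefficients mod 9: 8·t ≡ 0 (mod 9).
    The inverse of 8 mod 9 is 8 (since 8·8 = 64 = 7·9 + 1), so t ≡ 8·0 = 0 ≡ 0 (mod 9).
    Then x = 3 + 17·0 = 3, valid modulo lcm(17, 9) = 153: x ≡ 3 (mod 153).
  Combine with x ≡ 5 (mod 7); new modulus lcm = 1071.
    Write x = 3 + 153·t and substitute into x ≡ 5 (mod 7): 153·t ≡ 5 − 3 = 2 (mod 7).
    Reduce coefficients mod 7: 6·t ≡ 2 (mod 7).
    The inverse of 6 mod 7 is 6 (since 6·6 = 36 = 5·7 + 1), so t ≡ 6·2 = 12 ≡ 5 (mod 7).
    Then x = 3 + 153·5 = 768, valid modulo lcm(153, 7) = 1071: x ≡ 768 (mod 1071).
  Combine with x ≡ 1 (mod 11); new modulus lcm = 11781.
    Write x = 768 + 1071·t and substitute into x ≡ 1 (mod 11): 1071·t ≡ 1 − 768 = -767 (mod 11).
    Reduce coefficients mod 11: 4·t ≡ 3 (mod 11).
    The inverse of 4 mod 11 is 3 (since 4·3 = 12 = 1·11 + 1), so t ≡ 3·3 = 9 ≡ 9 (mod 11).
    Then x = 768 + 1071·9 = 10407, valid modulo lcm(1071, 11) = 11781: x ≡ 10407 (mod 11781).
  Combine with x ≡ 0 (mod 8); new modulus lcm = 94248.
    Write x = 10407 + 11781·t and substitute into x ≡ 0 (mod 8): 11781·t ≡ 0 − 10407 = -10407 (mod 8).
    Reduce coefficients mod 8: 5·t ≡ 1 (mod 8).
    The inverse of 5 mod 8 is 5 (since 5·5 = 25 = 3·8 + 1), so t ≡ 5·1 = 5 ≡ 5 (mod 8).
    Then x = 10407 + 11781·5 = 69312, valid modulo lcm(11781, 8) = 94248: x ≡ 69312 (mod 94248).
Verify against each original: 69312 mod 17 = 3, 69312 mod 9 = 3, 69312 mod 7 = 5, 69312 mod 11 = 1, 69312 mod 8 = 0.

x ≡ 69312 (mod 94248).


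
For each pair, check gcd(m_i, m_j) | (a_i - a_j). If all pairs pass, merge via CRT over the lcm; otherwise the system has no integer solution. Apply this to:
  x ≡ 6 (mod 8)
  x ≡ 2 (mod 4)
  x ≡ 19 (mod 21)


Moduli 8, 4, 21 are not pairwise coprime, so CRT works modulo lcm(m_i) when all pairwise compatibility conditions hold.
Pairwise compatibility: gcd(m_i, m_j) must divide a_i - a_j for every pair.
Merge one congruence at a time:
  Start: x ≡ 6 (mod 8).
  Combine with x ≡ 2 (mod 4): gcd(8, 4) = 4; 2 - 6 = -4, which IS divisible by 4, so compatible.
    Write x = 6 + 8·t and substitute into x ≡ 2 (mod 4): 8·t ≡ 2 − 6 = -4 (mod 4).
    Divide the congruence (and modulus) by g = 4: 2·t ≡ -1 (mod 1).
    Modulo 1 every t works; take t = 0.
    Then x = 6 + 8·0 = 6, valid modulo lcm(8, 4) = 8: x ≡ 6 (mod 8).
  Combine with x ≡ 19 (mod 21): gcd(8, 21) = 1; 19 - 6 = 13, which IS divisible by 1, so compatible.
    Write x = 6 + 8·t and substitute into x ≡ 19 (mod 21): 8·t ≡ 19 − 6 = 13 (mod 21).
    The inverse of 8 mod 21 is 8 (since 8·8 = 64 = 3·21 + 1), so t ≡ 8·13 = 104 ≡ 20 (mod 21).
    Then x = 6 + 8·20 = 166, valid modulo lcm(8, 21) = 168: x ≡ 166 (mod 168).
Verify: 166 mod 8 = 6, 166 mod 4 = 2, 166 mod 21 = 19.

x ≡ 166 (mod 168).


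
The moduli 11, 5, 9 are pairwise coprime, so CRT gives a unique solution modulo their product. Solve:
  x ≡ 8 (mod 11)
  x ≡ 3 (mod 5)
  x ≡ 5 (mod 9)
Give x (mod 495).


Moduli 11, 5, 9 are pairwise coprime; by CRT there is a unique solution modulo M = 11 · 5 · 9 = 495.
Solve pairwise, accumulating the modulus:
  Start with x ≡ 8 (mod 11).
  Combine with x ≡ 3 (mod 5): since gcd(11, 5) = 1, we get a unique residue mod 55.
    Write x = 8 + 11·t and substitute into x ≡ 3 (mod 5): 11·t ≡ 3 − 8 = -5 (mod 5).
    Reduce coefficients mod 5: 1·t ≡ 0 (mod 5).
    So t ≡ 0 (mod 5).
    Then x = 8 + 11·0 = 8, valid modulo lcm(11, 5) = 55: x ≡ 8 (mod 55).
  Combine with x ≡ 5 (mod 9): since gcd(55, 9) = 1, we get a unique residue mod 495.
    Write x = 8 + 55·t and substitute into x ≡ 5 (mod 9): 55·t ≡ 5 − 8 = -3 (mod 9).
    Reduce coefficients mod 9: 1·t ≡ 6 (mod 9).
    So t ≡ 6 (mod 9).
    Then x = 8 + 55·6 = 338, valid modulo lcm(55, 9) = 495: x ≡ 338 (mod 495).
Verify: 338 mod 11 = 8 ✓, 338 mod 5 = 3 ✓, 338 mod 9 = 5 ✓.

x ≡ 338 (mod 495).


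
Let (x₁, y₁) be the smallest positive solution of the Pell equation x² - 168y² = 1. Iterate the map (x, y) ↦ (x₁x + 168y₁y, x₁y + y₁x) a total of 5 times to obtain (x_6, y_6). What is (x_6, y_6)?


Step 1: Find the fundamental solution (x₁, y₁) of x² - 168y² = 1.
  Expand √168 as a continued fraction. a₀ = ⌊√168⌋ = 12; iterate m_{k+1} = d_k·a_k − m_k, d_{k+1} = (168 − m_{k+1}²)/d_k, a_{k+1} = ⌊(a₀ + m_{k+1})/d_{k+1}⌋ (starting m₀ = 0, d₀ = 1), with convergents p_k = a_k·p_{k-1} + p_{k-2}, q_k = a_k·q_{k-1} + q_{k-2} (p₋₁ = 1, q₋₁ = 0):
  k = 0: a₀ = 12; p₀/q₀ = 12/1; p₀² − 168·q₀² = 144 − 168 = -24.
  k = 1: m = 12, d = 24, a = ⌊(12 + 12)/24⌋ = 1; p/q = (1·12 + 1)/(1·1 + 0) = 13/1; p² − 168·q² = 169 − 168 = 1.
  The first convergent with p² − 168·q² = 1 gives the fundamental solution (x₁, y₁) = (13, 1).
Step 2: Apply the recurrence (x_{n+1}, y_{n+1}) = (x₁x_n + 168y₁y_n, x₁y_n + y₁x_n) repeatedly.
  From (x_1, y_1) = (13, 1): x_2 = 13·13 + 168·1·1 = 337; y_2 = 13·1 + 1·13 = 26.
  From (x_2, y_2) = (337, 26): x_3 = 13·337 + 168·1·26 = 8749; y_3 = 13·26 + 1·337 = 675.
  From (x_3, y_3) = (8749, 675): x_4 = 13·8749 + 168·1·675 = 227137; y_4 = 13·675 + 1·8749 = 17524.
  From (x_4, y_4) = (227137, 17524): x_5 = 13·227137 + 168·1·17524 = 5896813; y_5 = 13·17524 + 1·227137 = 454949.
  From (x_5, y_5) = (5896813, 454949): x_6 = 13·5896813 + 168·1·454949 = 153090001; y_6 = 13·454949 + 1·5896813 = 11811150.
Step 3: Verify x_6² - 168·y_6² = 23436548406180001 - 23436548406180000 = 1 (should be 1). ✓

(x_1, y_1) = (13, 1); (x_6, y_6) = (153090001, 11811150).


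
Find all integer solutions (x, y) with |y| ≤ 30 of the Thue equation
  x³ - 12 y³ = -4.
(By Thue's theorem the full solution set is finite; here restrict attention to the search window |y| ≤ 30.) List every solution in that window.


The equation is x³ - 12y³ = -4. For fixed y, x³ = 12·y³ − 4, so a solution requires the RHS to be a perfect cube.
Strategy: iterate y from -30 to 30, compute RHS = 12·y³ − 4, and check whether it is a (positive or negative) perfect cube.
Check small values of y:
  y = 0: RHS = -4 is not a perfect cube.
  y = 1: RHS = 8 = (2)³ ⇒ x = 2 works.
  y = -1: RHS = -16 is not a perfect cube.
  y = 2: RHS = 92 is not a perfect cube.
  y = -2: RHS = -100 is not a perfect cube.
  y = 3: RHS = 320 is not a perfect cube.
  y = -3: RHS = -328 is not a perfect cube.
Continuing the search up to |y| = 30 finds no further solutions beyond those listed.
Collected solutions: (2, 1).

Solutions (with |y| ≤ 30): (2, 1).


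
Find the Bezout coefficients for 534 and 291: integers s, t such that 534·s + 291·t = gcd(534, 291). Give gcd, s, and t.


Euclidean algorithm on (534, 291) — divide until remainder is 0:
  534 = 1 · 291 + 243
  291 = 1 · 243 + 48
  243 = 5 · 48 + 3
  48 = 16 · 3 + 0
gcd(534, 291) = 3.
Track Bezout coefficients alongside the remainders: start with r₀ = 534 = a·1 + b·0 (s = 1, t = 0) and r₁ = 291 = a·0 + b·1 (s = 0, t = 1); each new remainder r_{k+1} = r_{k-1} − q_k·r_k inherits s_{k+1} = s_{k-1} − q_k·s_k, t_{k+1} = t_{k-1} − q_k·t_k, so r_k = a·s_k + b·t_k at every step:
  q = 1: r = 243, s = 1 − 1·0 = 1, t = 0 − 1·1 = -1  (check: 534·1 + 291·(-1) = 243)
  q = 1: r = 48, s = 0 − 1·1 = -1, t = 1 − 1·(-1) = 2  (check: 534·(-1) + 291·2 = 48)
  q = 5: r = 3, s = 1 − 5·(-1) = 6, t = -1 − 5·2 = -11  (check: 534·6 + 291·(-11) = 3)
The row with r = 3 (the gcd) gives the Bezout coefficients s = 6, t = -11.
Result: 534 · (6) + 291 · (-11) = 3.

gcd(534, 291) = 3; s = 6, t = -11 (check: 534·6 + 291·(-11) = 3).


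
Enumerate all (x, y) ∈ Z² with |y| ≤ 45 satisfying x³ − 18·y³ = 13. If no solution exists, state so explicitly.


The equation is x³ - 18y³ = 13. For fixed y, x³ = 18·y³ + 13, so a solution requires the RHS to be a perfect cube.
Strategy: iterate y from -45 to 45, compute RHS = 18·y³ + 13, and check whether it is a (positive or negative) perfect cube.
Check small values of y:
  y = 0: RHS = 13 is not a perfect cube.
  y = 1: RHS = 31 is not a perfect cube.
  y = -1: RHS = -5 is not a perfect cube.
  y = 2: RHS = 157 is not a perfect cube.
  y = -2: RHS = -131 is not a perfect cube.
  y = 3: RHS = 499 is not a perfect cube.
  y = -3: RHS = -473 is not a perfect cube.
Continuing the search up to |y| = 45 finds no solutions either.
No (x, y) in the scanned range satisfies the equation.

No integer solutions with |y| ≤ 45.


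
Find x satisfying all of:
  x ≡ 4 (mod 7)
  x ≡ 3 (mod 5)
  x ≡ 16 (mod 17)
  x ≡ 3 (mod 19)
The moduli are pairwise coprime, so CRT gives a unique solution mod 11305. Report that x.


Product of moduli M = 7 · 5 · 17 · 19 = 11305.
Merge one congruence at a time:
  Start: x ≡ 4 (mod 7).
  Combine with x ≡ 3 (mod 5); new modulus lcm = 35.
    Write x = 4 + 7·t and substitute into x ≡ 3 (mod 5): 7·t ≡ 3 − 4 = -1 (mod 5).
    Reduce coefficients mod 5: 2·t ≡ 4 (mod 5).
    The inverse of 2 mod 5 is 3 (since 2·3 = 6 = 1·5 + 1), so t ≡ 3·4 = 12 ≡ 2 (mod 5).
    Then x = 4 + 7·2 = 18, valid modulo lcm(7, 5) = 35: x ≡ 18 (mod 35).
  Combine with x ≡ 16 (mod 17); new modulus lcm = 595.
    Write x = 18 + 35·t and substitute into x ≡ 16 (mod 17): 35·t ≡ 16 − 18 = -2 (mod 17).
    Reduce coefficients mod 17: 1·t ≡ 15 (mod 17).
    So t ≡ 15 (mod 17).
    Then x = 18 + 35·15 = 543, valid modulo lcm(35, 17) = 595: x ≡ 543 (mod 595).
  Combine with x ≡ 3 (mod 19); new modulus lcm = 11305.
    Write x = 543 + 595·t and substitute into x ≡ 3 (mod 19): 595·t ≡ 3 − 543 = -540 (mod 19).
    Reduce coefficients mod 19: 6·t ≡ 11 (mod 19).
    The inverse of 6 mod 19 is 16 (since 6·16 = 96 = 5·19 + 1), so t ≡ 16·11 = 176 ≡ 5 (mod 19).
    Then x = 543 + 595·5 = 3518, valid modulo lcm(595, 19) = 11305: x ≡ 3518 (mod 11305).
Verify against each original: 3518 mod 7 = 4, 3518 mod 5 = 3, 3518 mod 17 = 16, 3518 mod 19 = 3.

x ≡ 3518 (mod 11305).


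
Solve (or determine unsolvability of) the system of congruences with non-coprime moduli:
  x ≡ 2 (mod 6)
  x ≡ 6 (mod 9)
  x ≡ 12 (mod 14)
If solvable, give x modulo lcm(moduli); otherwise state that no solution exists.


Moduli 6, 9, 14 are not pairwise coprime, so CRT works modulo lcm(m_i) when all pairwise compatibility conditions hold.
Pairwise compatibility: gcd(m_i, m_j) must divide a_i - a_j for every pair.
Merge one congruence at a time:
  Start: x ≡ 2 (mod 6).
  Combine with x ≡ 6 (mod 9): gcd(6, 9) = 3, and 6 - 2 = 4 is NOT divisible by 3.
    ⇒ system is inconsistent (no integer solution).

No solution (the system is inconsistent).


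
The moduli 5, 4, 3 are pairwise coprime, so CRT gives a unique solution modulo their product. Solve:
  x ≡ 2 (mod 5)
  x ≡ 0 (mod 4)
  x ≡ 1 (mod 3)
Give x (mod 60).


Moduli 5, 4, 3 are pairwise coprime; by CRT there is a unique solution modulo M = 5 · 4 · 3 = 60.
Solve pairwise, accumulating the modulus:
  Start with x ≡ 2 (mod 5).
  Combine with x ≡ 0 (mod 4): since gcd(5, 4) = 1, we get a unique residue mod 20.
    Write x = 2 + 5·t and substitute into x ≡ 0 (mod 4): 5·t ≡ 0 − 2 = -2 (mod 4).
    Reduce coefficients mod 4: 1·t ≡ 2 (mod 4).
    So t ≡ 2 (mod 4).
    Then x = 2 + 5·2 = 12, valid modulo lcm(5, 4) = 20: x ≡ 12 (mod 20).
  Combine with x ≡ 1 (mod 3): since gcd(20, 3) = 1, we get a unique residue mod 60.
    Write x = 12 + 20·t and substitute into x ≡ 1 (mod 3): 20·t ≡ 1 − 12 = -11 (mod 3).
    Reduce coefficients mod 3: 2·t ≡ 1 (mod 3).
    The inverse of 2 mod 3 is 2 (since 2·2 = 4 = 1·3 + 1), so t ≡ 2·1 = 2 ≡ 2 (mod 3).
    Then x = 12 + 20·2 = 52, valid modulo lcm(20, 3) = 60: x ≡ 52 (mod 60).
Verify: 52 mod 5 = 2 ✓, 52 mod 4 = 0 ✓, 52 mod 3 = 1 ✓.

x ≡ 52 (mod 60).


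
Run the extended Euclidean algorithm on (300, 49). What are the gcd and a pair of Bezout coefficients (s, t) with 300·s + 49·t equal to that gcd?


Euclidean algorithm on (300, 49) — divide until remainder is 0:
  300 = 6 · 49 + 6
  49 = 8 · 6 + 1
  6 = 6 · 1 + 0
gcd(300, 49) = 1.
Track Bezout coefficients alongside the remainders: start with r₀ = 300 = a·1 + b·0 (s = 1, t = 0) and r₁ = 49 = a·0 + b·1 (s = 0, t = 1); each new remainder r_{k+1} = r_{k-1} − q_k·r_k inherits s_{k+1} = s_{k-1} − q_k·s_k, t_{k+1} = t_{k-1} − q_k·t_k, so r_k = a·s_k + b·t_k at every step:
  q = 6: r = 6, s = 1 − 6·0 = 1, t = 0 − 6·1 = -6  (check: 300·1 + 49·(-6) = 6)
  q = 8: r = 1, s = 0 − 8·1 = -8, t = 1 − 8·(-6) = 49  (check: 300·(-8) + 49·49 = 1)
The row with r = 1 (the gcd) gives the Bezout coefficients s = -8, t = 49.
Result: 300 · (-8) + 49 · (49) = 1.

gcd(300, 49) = 1; s = -8, t = 49 (check: 300·(-8) + 49·49 = 1).


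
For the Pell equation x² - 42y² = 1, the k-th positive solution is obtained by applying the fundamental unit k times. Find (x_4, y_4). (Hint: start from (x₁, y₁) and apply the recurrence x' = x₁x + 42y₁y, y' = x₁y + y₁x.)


Step 1: Find the fundamental solution (x₁, y₁) of x² - 42y² = 1.
  Expand √42 as a continued fraction. a₀ = ⌊√42⌋ = 6; iterate m_{k+1} = d_k·a_k − m_k, d_{k+1} = (42 − m_{k+1}²)/d_k, a_{k+1} = ⌊(a₀ + m_{k+1})/d_{k+1}⌋ (starting m₀ = 0, d₀ = 1), with convergents p_k = a_k·p_{k-1} + p_{k-2}, q_k = a_k·q_{k-1} + q_{k-2} (p₋₁ = 1, q₋₁ = 0):
  k = 0: a₀ = 6; p₀/q₀ = 6/1; p₀² − 42·q₀² = 36 − 42 = -6.
  k = 1: m = 6, d = 6, a = ⌊(6 + 6)/6⌋ = 2; p/q = (2·6 + 1)/(2·1 + 0) = 13/2; p² − 42·q² = 169 − 168 = 1.
  The first convergent with p² − 42·q² = 1 gives the fundamental solution (x₁, y₁) = (13, 2).
Step 2: Apply the recurrence (x_{n+1}, y_{n+1}) = (x₁x_n + 42y₁y_n, x₁y_n + y₁x_n) repeatedly.
  From (x_1, y_1) = (13, 2): x_2 = 13·13 + 42·2·2 = 337; y_2 = 13·2 + 2·13 = 52.
  From (x_2, y_2) = (337, 52): x_3 = 13·337 + 42·2·52 = 8749; y_3 = 13·52 + 2·337 = 1350.
  From (x_3, y_3) = (8749, 1350): x_4 = 13·8749 + 42·2·1350 = 227137; y_4 = 13·1350 + 2·8749 = 35048.
Step 3: Verify x_4² - 42·y_4² = 51591216769 - 51591216768 = 1 (should be 1). ✓

(x_1, y_1) = (13, 2); (x_4, y_4) = (227137, 35048).


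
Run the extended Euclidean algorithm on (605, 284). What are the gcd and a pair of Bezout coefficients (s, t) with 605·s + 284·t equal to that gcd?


Euclidean algorithm on (605, 284) — divide until remainder is 0:
  605 = 2 · 284 + 37
  284 = 7 · 37 + 25
  37 = 1 · 25 + 12
  25 = 2 · 12 + 1
  12 = 12 · 1 + 0
gcd(605, 284) = 1.
Track Bezout coefficients alongside the remainders: start with r₀ = 605 = a·1 + b·0 (s = 1, t = 0) and r₁ = 284 = a·0 + b·1 (s = 0, t = 1); each new remainder r_{k+1} = r_{k-1} − q_k·r_k inherits s_{k+1} = s_{k-1} − q_k·s_k, t_{k+1} = t_{k-1} − q_k·t_k, so r_k = a·s_k + b·t_k at every step:
  q = 2: r = 37, s = 1 − 2·0 = 1, t = 0 − 2·1 = -2  (check: 605·1 + 284·(-2) = 37)
  q = 7: r = 25, s = 0 − 7·1 = -7, t = 1 − 7·(-2) = 15  (check: 605·(-7) + 284·15 = 25)
  q = 1: r = 12, s = 1 − 1·(-7) = 8, t = -2 − 1·15 = -17  (check: 605·8 + 284·(-17) = 12)
  q = 2: r = 1, s = -7 − 2·8 = -23, t = 15 − 2·(-17) = 49  (check: 605·(-23) + 284·49 = 1)
The row with r = 1 (the gcd) gives the Bezout coefficients s = -23, t = 49.
Result: 605 · (-23) + 284 · (49) = 1.

gcd(605, 284) = 1; s = -23, t = 49 (check: 605·(-23) + 284·49 = 1).


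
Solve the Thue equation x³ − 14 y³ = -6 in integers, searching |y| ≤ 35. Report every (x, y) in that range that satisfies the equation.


The equation is x³ - 14y³ = -6. For fixed y, x³ = 14·y³ − 6, so a solution requires the RHS to be a perfect cube.
Strategy: iterate y from -35 to 35, compute RHS = 14·y³ − 6, and check whether it is a (positive or negative) perfect cube.
Check small values of y:
  y = 0: RHS = -6 is not a perfect cube.
  y = 1: RHS = 8 = (2)³ ⇒ x = 2 works.
  y = -1: RHS = -20 is not a perfect cube.
  y = 2: RHS = 106 is not a perfect cube.
  y = -2: RHS = -118 is not a perfect cube.
  y = 3: RHS = 372 is not a perfect cube.
  y = -3: RHS = -384 is not a perfect cube.
Continuing the search up to |y| = 35 finds no further solutions beyond those listed.
Collected solutions: (2, 1).

Solutions (with |y| ≤ 35): (2, 1).


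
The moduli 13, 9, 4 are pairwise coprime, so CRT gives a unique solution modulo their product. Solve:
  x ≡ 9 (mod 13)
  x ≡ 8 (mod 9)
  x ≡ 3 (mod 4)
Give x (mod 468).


Moduli 13, 9, 4 are pairwise coprime; by CRT there is a unique solution modulo M = 13 · 9 · 4 = 468.
Solve pairwise, accumulating the modulus:
  Start with x ≡ 9 (mod 13).
  Combine with x ≡ 8 (mod 9): since gcd(13, 9) = 1, we get a unique residue mod 117.
    Write x = 9 + 13·t and substitute into x ≡ 8 (mod 9): 13·t ≡ 8 − 9 = -1 (mod 9).
    Reduce coefficients mod 9: 4·t ≡ 8 (mod 9).
    The inverse of 4 mod 9 is 7 (since 4·7 = 28 = 3·9 + 1), so t ≡ 7·8 = 56 ≡ 2 (mod 9).
    Then x = 9 + 13·2 = 35, valid modulo lcm(13, 9) = 117: x ≡ 35 (mod 117).
  Combine with x ≡ 3 (mod 4): since gcd(117, 4) = 1, we get a unique residue mod 468.
    Write x = 35 + 117·t and substitute into x ≡ 3 (mod 4): 117·t ≡ 3 − 35 = -32 (mod 4).
    Reduce coefficients mod 4: 1·t ≡ 0 (mod 4).
    So t ≡ 0 (mod 4).
    Then x = 35 + 117·0 = 35, valid modulo lcm(117, 4) = 468: x ≡ 35 (mod 468).
Verify: 35 mod 13 = 9 ✓, 35 mod 9 = 8 ✓, 35 mod 4 = 3 ✓.

x ≡ 35 (mod 468).


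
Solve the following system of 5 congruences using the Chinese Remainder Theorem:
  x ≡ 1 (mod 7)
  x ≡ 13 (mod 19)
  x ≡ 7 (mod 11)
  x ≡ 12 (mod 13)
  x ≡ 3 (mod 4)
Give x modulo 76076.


Product of moduli M = 7 · 19 · 11 · 13 · 4 = 76076.
Merge one congruence at a time:
  Start: x ≡ 1 (mod 7).
  Combine with x ≡ 13 (mod 19); new modulus lcm = 133.
    Write x = 1 + 7·t and substitute into x ≡ 13 (mod 19): 7·t ≡ 13 − 1 = 12 (mod 19).
    The inverse of 7 mod 19 is 11 (since 7·11 = 77 = 4·19 + 1), so t ≡ 11·12 = 132 ≡ 18 (mod 19).
    Then x = 1 + 7·18 = 127, valid modulo lcm(7, 19) = 133: x ≡ 127 (mod 133).
  Combine with x ≡ 7 (mod 11); new modulus lcm = 1463.
    Write x = 127 + 133·t and substitute into x ≡ 7 (mod 11): 133·t ≡ 7 − 127 = -120 (mod 11).
    Reduce coefficients mod 11: 1·t ≡ 1 (mod 11).
    So t ≡ 1 (mod 11).
    Then x = 127 + 133·1 = 260, valid modulo lcm(133, 11) = 1463: x ≡ 260 (mod 1463).
  Combine with x ≡ 12 (mod 13); new modulus lcm = 19019.
    Write x = 260 + 1463·t and substitute into x ≡ 12 (mod 13): 1463·t ≡ 12 − 260 = -248 (mod 13).
    Reduce coefficients mod 13: 7·t ≡ 12 (mod 13).
    The inverse of 7 mod 13 is 2 (since 7·2 = 14 = 1·13 + 1), so t ≡ 2·12 = 24 ≡ 11 (mod 13).
    Then x = 260 + 1463·11 = 16353, valid modulo lcm(1463, 13) = 19019: x ≡ 16353 (mod 19019).
  Combine with x ≡ 3 (mod 4); new modulus lcm = 76076.
    Write x = 16353 + 19019·t and substitute into x ≡ 3 (mod 4): 19019·t ≡ 3 − 16353 = -16350 (mod 4).
    Reduce coefficients mod 4: 3·t ≡ 2 (mod 4).
    The inverse of 3 mod 4 is 3 (since 3·3 = 9 = 2·4 + 1), so t ≡ 3·2 = 6 ≡ 2 (mod 4).
    Then x = 16353 + 19019·2 = 54391, valid modulo lcm(19019, 4) = 76076: x ≡ 54391 (mod 76076).
Verify against each original: 54391 mod 7 = 1, 54391 mod 19 = 13, 54391 mod 11 = 7, 54391 mod 13 = 12, 54391 mod 4 = 3.

x ≡ 54391 (mod 76076).


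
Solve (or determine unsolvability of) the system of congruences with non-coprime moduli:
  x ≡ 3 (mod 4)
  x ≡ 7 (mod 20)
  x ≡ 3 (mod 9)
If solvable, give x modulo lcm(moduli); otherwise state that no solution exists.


Moduli 4, 20, 9 are not pairwise coprime, so CRT works modulo lcm(m_i) when all pairwise compatibility conditions hold.
Pairwise compatibility: gcd(m_i, m_j) must divide a_i - a_j for every pair.
Merge one congruence at a time:
  Start: x ≡ 3 (mod 4).
  Combine with x ≡ 7 (mod 20): gcd(4, 20) = 4; 7 - 3 = 4, which IS divisible by 4, so compatible.
    Write x = 3 + 4·t and substitute into x ≡ 7 (mod 20): 4·t ≡ 7 − 3 = 4 (mod 20).
    Divide the congruence (and modulus) by g = 4: 1·t ≡ 1 (mod 5).
    So t ≡ 1 (mod 5).
    Then x = 3 + 4·1 = 7, valid modulo lcm(4, 20) = 20: x ≡ 7 (mod 20).
  Combine with x ≡ 3 (mod 9): gcd(20, 9) = 1; 3 - 7 = -4, which IS divisible by 1, so compatible.
    Write x = 7 + 20·t and substitute into x ≡ 3 (mod 9): 20·t ≡ 3 − 7 = -4 (mod 9).
    Reduce coefficients mod 9: 2·t ≡ 5 (mod 9).
    The inverse of 2 mod 9 is 5 (since 2·5 = 10 = 1·9 + 1), so t ≡ 5·5 = 25 ≡ 7 (mod 9).
    Then x = 7 + 20·7 = 147, valid modulo lcm(20, 9) = 180: x ≡ 147 (mod 180).
Verify: 147 mod 4 = 3, 147 mod 20 = 7, 147 mod 9 = 3.

x ≡ 147 (mod 180).


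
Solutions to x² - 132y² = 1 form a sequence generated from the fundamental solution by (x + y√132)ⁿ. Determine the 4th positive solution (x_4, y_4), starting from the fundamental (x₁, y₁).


Step 1: Find the fundamental solution (x₁, y₁) of x² - 132y² = 1.
  Expand √132 as a continued fraction. a₀ = ⌊√132⌋ = 11; iterate m_{k+1} = d_k·a_k − m_k, d_{k+1} = (132 − m_{k+1}²)/d_k, a_{k+1} = ⌊(a₀ + m_{k+1})/d_{k+1}⌋ (starting m₀ = 0, d₀ = 1), with convergents p_k = a_k·p_{k-1} + p_{k-2}, q_k = a_k·q_{k-1} + q_{k-2} (p₋₁ = 1, q₋₁ = 0):
  k = 0: a₀ = 11; p₀/q₀ = 11/1; p₀² − 132·q₀² = 121 − 132 = -11.
  k = 1: m = 11, d = 11, a = ⌊(11 + 11)/11⌋ = 2; p/q = (2·11 + 1)/(2·1 + 0) = 23/2; p² − 132·q² = 529 − 528 = 1.
  The first convergent with p² − 132·q² = 1 gives the fundamental solution (x₁, y₁) = (23, 2).
Step 2: Apply the recurrence (x_{n+1}, y_{n+1}) = (x₁x_n + 132y₁y_n, x₁y_n + y₁x_n) repeatedly.
  From (x_1, y_1) = (23, 2): x_2 = 23·23 + 132·2·2 = 1057; y_2 = 23·2 + 2·23 = 92.
  From (x_2, y_2) = (1057, 92): x_3 = 23·1057 + 132·2·92 = 48599; y_3 = 23·92 + 2·1057 = 4230.
  From (x_3, y_3) = (48599, 4230): x_4 = 23·48599 + 132·2·4230 = 2234497; y_4 = 23·4230 + 2·48599 = 194488.
Step 3: Verify x_4² - 132·y_4² = 4992976843009 - 4992976843008 = 1 (should be 1). ✓

(x_1, y_1) = (23, 2); (x_4, y_4) = (2234497, 194488).


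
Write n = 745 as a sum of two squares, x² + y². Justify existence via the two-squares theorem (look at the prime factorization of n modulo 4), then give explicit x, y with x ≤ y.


Step 1: Factor n = 745 = 5 · 149.
Step 2: Check the mod-4 condition on each prime factor: 5 ≡ 1 (mod 4), exponent 1; 149 ≡ 1 (mod 4), exponent 1.
All primes ≡ 3 (mod 4) appear to even exponent (or don't appear), so by the two-squares theorem n IS expressible as a sum of two squares.
Step 3: Build a representation. Here n = 5 · 149 is a product of primes ≡ 1 (mod 4). Each prime p ≡ 1 (mod 4) is itself a sum of two squares; find a² by testing p − a² for a perfect square:
  5: 5 − 1² = 4 = 2² ⇒ 5 = 1² + 2².
  149: 149 − 1² = 148, 149 − 2² = 145, 149 − 3² = 140, 149 − 4² = 133, 149 − 5² = 124, 149 − 6² = 113, 149 − 7² = 100 = 10² ⇒ 149 = 7² + 10².
  Combine using the Brahmagupta–Fibonacci identity (a² + b²)(c² + d²) = (ac − bd)² + (ad + bc)² = (ac + bd)² + (ad − bc)²:
  5 · 149 = 745: from (1² + 2²)(7² + 10²), take (1·7 − 2·10, 1·10 + 2·7) = (7 − 20, 10 + 14) = (-13, 24); dropping signs (only squares matter) gives (13, 24); check 13² + 24² = 169 + 576 = 745 ✓.
Step 4: Order so x ≤ y and verify: 13² + 24² = 169 + 576 = 745 = n. ✓

n = 745 = 13² + 24² (one valid representation with x ≤ y).


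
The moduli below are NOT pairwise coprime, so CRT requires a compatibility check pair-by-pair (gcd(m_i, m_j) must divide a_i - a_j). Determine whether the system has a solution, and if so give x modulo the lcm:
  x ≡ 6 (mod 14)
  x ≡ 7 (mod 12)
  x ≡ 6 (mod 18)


Moduli 14, 12, 18 are not pairwise coprime, so CRT works modulo lcm(m_i) when all pairwise compatibility conditions hold.
Pairwise compatibility: gcd(m_i, m_j) must divide a_i - a_j for every pair.
Merge one congruence at a time:
  Start: x ≡ 6 (mod 14).
  Combine with x ≡ 7 (mod 12): gcd(14, 12) = 2, and 7 - 6 = 1 is NOT divisible by 2.
    ⇒ system is inconsistent (no integer solution).

No solution (the system is inconsistent).
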